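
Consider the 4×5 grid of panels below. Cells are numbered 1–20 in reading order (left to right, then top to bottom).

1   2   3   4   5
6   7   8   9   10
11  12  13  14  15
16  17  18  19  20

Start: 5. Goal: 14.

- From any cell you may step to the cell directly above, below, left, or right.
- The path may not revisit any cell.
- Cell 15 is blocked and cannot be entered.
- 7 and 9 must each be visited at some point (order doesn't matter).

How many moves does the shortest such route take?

7

Any route passes through 7 and 9 in some order between 5 and 14. Summing Manhattan distances along each leg and taking the cheapest ordering (5 → 7 → 9 → 14) gives a lower bound of 4 + 2 + 1 = 7 moves.
A route of 7 moves achieves this: 5 → 10 → 9 → 8 → 7 → 12 → 13 → 14.
Since 7 matches the lower bound, it is optimal.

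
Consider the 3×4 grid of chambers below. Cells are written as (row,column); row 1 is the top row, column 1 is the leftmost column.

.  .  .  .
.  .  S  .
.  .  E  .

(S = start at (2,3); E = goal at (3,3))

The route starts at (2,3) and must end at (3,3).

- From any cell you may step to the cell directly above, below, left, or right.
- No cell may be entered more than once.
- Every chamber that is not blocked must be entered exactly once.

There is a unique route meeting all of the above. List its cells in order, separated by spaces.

Need to visit all 12 open cells exactly once, starting at (2,3) and ending at (3,3).
Cell (3,4) has only two open neighbours ((2,4) and (3,3)), so the path must pass straight through it: one of those is the cell it's entered from and the other is where it exits.
Route from (2,3): left to (2,2), down to (3,2), left to (3,1), 2× up (reaching (1,1)), 3× right (reaching (1,4)), 2× down (reaching (3,4)), left to (3,3) — 11 moves in all.
Check: all 12 open cells covered.

(2,3) (2,2) (3,2) (3,1) (2,1) (1,1) (1,2) (1,3) (1,4) (2,4) (3,4) (3,3)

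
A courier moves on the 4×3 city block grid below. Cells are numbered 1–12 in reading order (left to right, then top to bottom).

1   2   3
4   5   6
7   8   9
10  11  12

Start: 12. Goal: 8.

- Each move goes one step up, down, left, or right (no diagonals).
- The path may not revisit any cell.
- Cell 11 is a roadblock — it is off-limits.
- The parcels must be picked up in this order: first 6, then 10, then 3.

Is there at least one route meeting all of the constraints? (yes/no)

no

10 must be visited but has only one open neighbour (7), and it is neither the start nor the goal — the route would have to enter and leave through 7, re-entering it.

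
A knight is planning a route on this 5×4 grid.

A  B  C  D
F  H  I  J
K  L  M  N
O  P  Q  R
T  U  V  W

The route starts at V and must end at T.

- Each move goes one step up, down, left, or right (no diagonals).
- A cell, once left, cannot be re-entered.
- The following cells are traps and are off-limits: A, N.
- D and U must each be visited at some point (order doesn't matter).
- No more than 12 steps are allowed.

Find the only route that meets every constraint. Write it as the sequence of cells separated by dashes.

V - Q - M - I - J - D - C - B - H - L - P - U - T

The 12-move cap with required stops at D, U leaves no slack for detours.
Route from V: 3× up (reaching I), right to J, up to D, 2× left (reaching B), 4× down (reaching U), left to T — 12 moves in all.
Check: all required cells visited; 12 ≤ 12 moves.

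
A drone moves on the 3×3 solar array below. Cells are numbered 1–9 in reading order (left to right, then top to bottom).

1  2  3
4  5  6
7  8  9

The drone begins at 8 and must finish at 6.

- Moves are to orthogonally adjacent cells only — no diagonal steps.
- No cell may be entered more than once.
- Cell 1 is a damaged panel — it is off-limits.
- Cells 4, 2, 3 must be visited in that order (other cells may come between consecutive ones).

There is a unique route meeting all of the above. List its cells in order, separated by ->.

8 -> 7 -> 4 -> 5 -> 2 -> 3 -> 6

The waypoints must appear in the order 4, 2, 3, with no cell reused.
Route from 8: left to 7, up to 4, right to 5, up to 2, right to 3, down to 6 — 6 moves in all.
Check: order respected (4 at step 2, 2 at step 4, 3 at step 5).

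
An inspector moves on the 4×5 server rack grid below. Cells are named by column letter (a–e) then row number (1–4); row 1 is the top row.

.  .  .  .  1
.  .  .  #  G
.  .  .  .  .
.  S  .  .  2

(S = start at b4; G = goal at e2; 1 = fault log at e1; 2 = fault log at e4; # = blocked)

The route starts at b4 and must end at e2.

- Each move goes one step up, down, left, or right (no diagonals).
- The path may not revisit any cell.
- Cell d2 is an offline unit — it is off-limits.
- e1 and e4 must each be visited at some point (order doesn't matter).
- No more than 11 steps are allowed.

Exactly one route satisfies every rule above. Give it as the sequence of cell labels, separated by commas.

The 11-move cap with required stops at e1, e4 leaves no slack for detours.
Route from b4: right 3 to e4, up 1 to e3, left 2 to c3, up 2 to c1, right 2 to e1, down 1 to e2 — 11 moves in all.
Check: all required cells visited; 11 ≤ 11 moves.

b4, c4, d4, e4, e3, d3, c3, c2, c1, d1, e1, e2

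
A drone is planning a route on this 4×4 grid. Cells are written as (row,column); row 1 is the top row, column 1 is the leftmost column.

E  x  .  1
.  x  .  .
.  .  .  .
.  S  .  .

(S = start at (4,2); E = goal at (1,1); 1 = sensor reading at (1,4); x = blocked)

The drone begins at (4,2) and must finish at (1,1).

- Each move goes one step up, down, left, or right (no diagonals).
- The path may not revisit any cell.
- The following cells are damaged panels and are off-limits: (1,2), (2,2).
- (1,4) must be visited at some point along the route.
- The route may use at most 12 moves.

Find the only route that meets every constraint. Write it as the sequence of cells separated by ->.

(4,2) -> (4,3) -> (4,4) -> (3,4) -> (2,4) -> (1,4) -> (1,3) -> (2,3) -> (3,3) -> (3,2) -> (3,1) -> (2,1) -> (1,1)

The 12-move cap with required stops at (1,4) leaves no slack for detours.
Route from (4,2): 2× right (reaching (4,4)), 3× up (reaching (1,4)), left to (1,3), 2× down (reaching (3,3)), 2× left (reaching (3,1)), 2× up (reaching (1,1)) — 12 moves in all.
Check: all required cells visited; 12 ≤ 12 moves.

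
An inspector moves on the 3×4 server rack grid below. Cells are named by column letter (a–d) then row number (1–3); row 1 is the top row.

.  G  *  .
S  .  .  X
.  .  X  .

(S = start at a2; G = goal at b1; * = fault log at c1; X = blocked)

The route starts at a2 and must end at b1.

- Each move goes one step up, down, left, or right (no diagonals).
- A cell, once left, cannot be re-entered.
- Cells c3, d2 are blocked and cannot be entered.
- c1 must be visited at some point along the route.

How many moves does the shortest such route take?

Any route passes through c1 somewhere between a2 and b1. Summing Manhattan distances along the two legs (a2 → c1 → b1) gives a lower bound of 3 + 1 = 4 moves.
A route of 4 moves achieves this: a2 → b2 → c2 → c1 → b1.
Since 4 matches the lower bound, it is optimal.

4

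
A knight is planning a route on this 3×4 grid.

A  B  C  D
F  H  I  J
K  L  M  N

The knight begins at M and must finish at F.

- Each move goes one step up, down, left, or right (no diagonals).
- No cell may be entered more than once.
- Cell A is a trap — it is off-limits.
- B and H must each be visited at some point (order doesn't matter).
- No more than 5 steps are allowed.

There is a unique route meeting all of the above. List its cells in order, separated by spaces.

The budget equals the shortest possible length, so every move has to be on a shortest route through the required cells.
Route from M: 2× up (reaching C), left to B, down to H, left to F — 5 moves in all.
Check: all required cells visited; 5 ≤ 5 moves.

M I C B H F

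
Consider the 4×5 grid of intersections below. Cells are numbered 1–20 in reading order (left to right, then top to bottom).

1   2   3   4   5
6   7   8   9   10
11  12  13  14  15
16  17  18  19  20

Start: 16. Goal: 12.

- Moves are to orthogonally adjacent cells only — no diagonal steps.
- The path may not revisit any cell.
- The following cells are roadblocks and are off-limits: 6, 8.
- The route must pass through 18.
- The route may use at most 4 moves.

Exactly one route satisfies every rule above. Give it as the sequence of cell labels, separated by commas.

16, 17, 18, 13, 12

Any route must reach 18 and still end at 12 within 4 moves, so the order of the required stops is forced.
Route from 16: right 2 to 18, up 1 to 13, left 1 to 12 — 4 moves in all.
Check: all required cells visited; 4 ≤ 4 moves.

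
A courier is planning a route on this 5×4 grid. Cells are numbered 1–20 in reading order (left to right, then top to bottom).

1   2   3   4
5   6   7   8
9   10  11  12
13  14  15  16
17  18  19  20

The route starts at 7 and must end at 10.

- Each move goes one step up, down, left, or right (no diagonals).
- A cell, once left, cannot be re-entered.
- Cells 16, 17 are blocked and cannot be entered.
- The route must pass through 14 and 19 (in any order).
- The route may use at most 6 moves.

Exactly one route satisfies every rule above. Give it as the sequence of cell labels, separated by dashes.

7 - 11 - 15 - 19 - 18 - 14 - 10

The budget equals the shortest possible length, so every move has to be on a shortest route through the required cells.
Route from 7: down 3 to 19, left 1 to 18, up 2 to 10 — 6 moves in all.
Check: all required cells visited; 6 ≤ 6 moves.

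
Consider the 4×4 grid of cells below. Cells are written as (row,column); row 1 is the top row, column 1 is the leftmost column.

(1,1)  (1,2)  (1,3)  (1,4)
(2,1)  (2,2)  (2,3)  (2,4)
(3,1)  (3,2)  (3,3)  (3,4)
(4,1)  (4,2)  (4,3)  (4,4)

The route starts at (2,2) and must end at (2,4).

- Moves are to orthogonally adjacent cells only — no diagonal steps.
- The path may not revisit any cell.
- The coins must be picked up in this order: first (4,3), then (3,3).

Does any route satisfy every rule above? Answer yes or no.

yes

One route that works: (2,2) → (3,2) → (4,2) → (4,3) → (3,3) → (2,3) → (2,4).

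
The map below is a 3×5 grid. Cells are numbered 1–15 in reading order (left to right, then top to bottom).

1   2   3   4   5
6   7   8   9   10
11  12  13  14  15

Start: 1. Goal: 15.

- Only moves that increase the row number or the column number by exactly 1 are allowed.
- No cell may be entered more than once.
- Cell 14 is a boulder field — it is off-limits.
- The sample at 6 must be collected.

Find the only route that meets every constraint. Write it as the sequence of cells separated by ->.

1 -> 6 -> 7 -> 8 -> 9 -> 10 -> 15

Moves only go right or down, so the column and row indices never decrease.
Route from 1: down 1 to 6, right 4 to 10, down 1 to 15 — 6 moves in all.
Check: all required cells visited.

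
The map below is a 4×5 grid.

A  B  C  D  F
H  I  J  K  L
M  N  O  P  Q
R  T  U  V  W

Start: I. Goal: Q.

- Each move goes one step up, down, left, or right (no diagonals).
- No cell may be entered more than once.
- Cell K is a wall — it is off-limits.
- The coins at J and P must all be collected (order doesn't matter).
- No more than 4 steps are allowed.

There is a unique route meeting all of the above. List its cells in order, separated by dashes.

The budget equals the shortest possible length, so every move has to be on a shortest route through the required cells.
Route from I: right 1 to J, down 1 to O, right 2 to Q — 4 moves in all.
Check: all required cells visited; 4 ≤ 4 moves.

I - J - O - P - Q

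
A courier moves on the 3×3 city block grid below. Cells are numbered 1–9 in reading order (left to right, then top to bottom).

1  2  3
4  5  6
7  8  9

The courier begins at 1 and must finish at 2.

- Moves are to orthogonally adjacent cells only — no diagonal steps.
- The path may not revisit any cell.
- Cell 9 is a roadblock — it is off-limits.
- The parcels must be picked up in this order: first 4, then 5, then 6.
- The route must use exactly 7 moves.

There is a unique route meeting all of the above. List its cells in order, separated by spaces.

The waypoints must appear in the order 4, 5, 6, with no cell reused.
Route from 1: down 2 to 7, right 1 to 8, up 1 to 5, right 1 to 6, up 1 to 3, left 1 to 2 — 7 moves in all.
Check: order respected (4 at step 1, 5 at step 4, 6 at step 5); 7 moves as required.

1 4 7 8 5 6 3 2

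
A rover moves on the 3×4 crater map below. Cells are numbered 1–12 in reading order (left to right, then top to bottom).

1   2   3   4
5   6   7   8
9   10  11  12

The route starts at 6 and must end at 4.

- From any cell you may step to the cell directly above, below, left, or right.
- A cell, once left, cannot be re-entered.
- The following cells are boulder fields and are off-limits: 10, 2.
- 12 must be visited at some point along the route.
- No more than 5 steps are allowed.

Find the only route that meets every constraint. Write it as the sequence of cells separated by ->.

6 -> 7 -> 11 -> 12 -> 8 -> 4

Any route must reach 12 and still end at 4 within 5 moves, so the order of the required stops is forced.
Route from 6: right to 7, down to 11, right to 12, 2× up (reaching 4) — 5 moves in all.
Check: all required cells visited; 5 ≤ 5 moves.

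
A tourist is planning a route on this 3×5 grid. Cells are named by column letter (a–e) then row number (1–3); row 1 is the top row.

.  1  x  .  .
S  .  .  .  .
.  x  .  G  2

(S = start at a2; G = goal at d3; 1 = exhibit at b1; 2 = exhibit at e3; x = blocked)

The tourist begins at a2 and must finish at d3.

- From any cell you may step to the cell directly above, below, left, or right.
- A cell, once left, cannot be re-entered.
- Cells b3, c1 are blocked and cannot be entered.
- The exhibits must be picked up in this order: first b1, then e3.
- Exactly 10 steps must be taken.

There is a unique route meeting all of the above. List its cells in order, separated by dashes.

The waypoints must appear in the order b1, e3, with no cell reused.
Route from a2: up to a1, right to b1, down to b2, 2× right (reaching d2), up to d1, right to e1, 2× down (reaching e3), left to d3 — 10 moves in all.
Check: order respected (1 at step 2, 2 at step 9); 10 moves as required.

a2 - a1 - b1 - b2 - c2 - d2 - d1 - e1 - e2 - e3 - d3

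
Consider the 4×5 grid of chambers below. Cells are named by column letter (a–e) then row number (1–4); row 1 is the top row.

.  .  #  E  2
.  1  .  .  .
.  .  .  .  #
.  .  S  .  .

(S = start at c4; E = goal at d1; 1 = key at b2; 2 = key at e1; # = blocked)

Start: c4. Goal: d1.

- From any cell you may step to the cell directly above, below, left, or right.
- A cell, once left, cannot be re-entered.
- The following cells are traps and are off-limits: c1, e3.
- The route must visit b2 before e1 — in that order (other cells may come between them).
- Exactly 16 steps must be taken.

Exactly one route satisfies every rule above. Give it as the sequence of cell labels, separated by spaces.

c4 d4 d3 c3 b3 b4 a4 a3 a2 a1 b1 b2 c2 d2 e2 e1 d1

The waypoints must appear in the order b2, e1, with no cell reused.
Route from c4: right 1 to d4, up 1 to d3, left 2 to b3, down 1 to b4, left 1 to a4, up 3 to a1, right 1 to b1, down 1 to b2, right 3 to e2, up 1 to e1, left 1 to d1 — 16 moves in all.
Check: order respected (1 at step 11, 2 at step 15); 16 moves as required.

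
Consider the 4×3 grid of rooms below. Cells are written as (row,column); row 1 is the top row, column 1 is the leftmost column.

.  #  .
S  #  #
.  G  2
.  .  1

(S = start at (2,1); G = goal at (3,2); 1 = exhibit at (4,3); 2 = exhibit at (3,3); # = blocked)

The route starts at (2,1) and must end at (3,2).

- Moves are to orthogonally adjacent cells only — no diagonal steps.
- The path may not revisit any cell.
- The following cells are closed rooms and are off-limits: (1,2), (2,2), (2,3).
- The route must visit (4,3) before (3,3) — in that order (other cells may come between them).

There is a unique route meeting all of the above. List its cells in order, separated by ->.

(2,1) -> (3,1) -> (4,1) -> (4,2) -> (4,3) -> (3,3) -> (3,2)

The waypoints must appear in the order (4,3), (3,3), with no cell reused.
Route from (2,1): 2× down (reaching (4,1)), 2× right (reaching (4,3)), up to (3,3), left to (3,2) — 6 moves in all.
Check: order respected (1 at step 4, 2 at step 5).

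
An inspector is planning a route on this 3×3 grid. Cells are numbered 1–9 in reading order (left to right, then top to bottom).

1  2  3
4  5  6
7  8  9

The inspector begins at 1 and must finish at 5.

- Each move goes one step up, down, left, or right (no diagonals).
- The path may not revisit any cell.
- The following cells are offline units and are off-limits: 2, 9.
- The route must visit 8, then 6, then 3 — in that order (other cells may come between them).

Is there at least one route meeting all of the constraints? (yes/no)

3 must be visited but has only one open neighbour (6), and it is neither the start nor the goal — the route would have to enter and leave through 6, re-entering it.

no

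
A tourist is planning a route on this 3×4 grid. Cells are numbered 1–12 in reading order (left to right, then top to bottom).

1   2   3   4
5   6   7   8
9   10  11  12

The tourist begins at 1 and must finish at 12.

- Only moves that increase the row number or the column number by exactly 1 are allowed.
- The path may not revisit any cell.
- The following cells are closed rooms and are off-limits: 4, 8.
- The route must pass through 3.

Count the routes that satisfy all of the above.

1

A right/down-only route from 1 to 12 makes exactly 2 down-moves and 3 right-moves in some order.
With no other constraints that would be C(5,2) = 10 routes.
Split at 3 and multiply the segment counts (each segment already excludes blocked cells): 1→3: 1; 3→12: 1; product = 1.
That gives 1 route.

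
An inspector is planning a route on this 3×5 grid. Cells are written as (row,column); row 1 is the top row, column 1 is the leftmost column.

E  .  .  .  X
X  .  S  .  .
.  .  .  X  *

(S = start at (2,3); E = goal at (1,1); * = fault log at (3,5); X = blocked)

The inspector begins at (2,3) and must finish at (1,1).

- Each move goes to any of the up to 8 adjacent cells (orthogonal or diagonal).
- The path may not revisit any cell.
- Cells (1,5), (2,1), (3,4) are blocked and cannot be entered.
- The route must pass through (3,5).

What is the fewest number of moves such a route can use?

7

Any route passes through (3,5) somewhere between (2,3) and (1,1). Summing Chebyshev distances along the two legs ((2,3) → (3,5) → (1,1)) gives a lower bound of 2 + 4 = 6 moves.
The shortest route satisfying every rule uses 7 moves: (2,3) → (1,4) → (2,5) → (3,5) → (2,4) → (1,3) → (1,2) → (1,1).
The bound of 6 isn't tight here; checking systematically, no route of length 6 through 6 satisfies every constraint, so 7 is the minimum.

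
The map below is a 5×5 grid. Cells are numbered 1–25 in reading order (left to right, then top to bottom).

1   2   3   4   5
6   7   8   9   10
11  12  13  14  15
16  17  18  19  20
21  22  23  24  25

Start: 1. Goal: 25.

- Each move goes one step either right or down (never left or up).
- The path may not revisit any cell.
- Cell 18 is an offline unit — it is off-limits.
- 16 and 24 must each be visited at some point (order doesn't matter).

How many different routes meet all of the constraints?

A right/down-only route from 1 to 25 makes exactly 4 down-moves and 4 right-moves in some order.
With no other constraints that would be C(8,4) = 70 routes.
A monotone route can only reach the required cells in the order 16, 24, so split there and multiply the segment counts (each segment already excludes blocked cells): 1→16: 1; 16→24: 2; 24→25: 1; product = 2.
That gives 2 routes.

2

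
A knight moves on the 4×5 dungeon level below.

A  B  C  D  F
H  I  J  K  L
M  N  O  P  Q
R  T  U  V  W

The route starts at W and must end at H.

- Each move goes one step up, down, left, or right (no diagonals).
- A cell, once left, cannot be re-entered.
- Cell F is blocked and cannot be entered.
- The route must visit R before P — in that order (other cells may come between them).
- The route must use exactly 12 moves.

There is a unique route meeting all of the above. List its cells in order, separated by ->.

W -> V -> U -> T -> R -> M -> N -> O -> P -> K -> J -> I -> H

The waypoints must appear in the order R, P, with no cell reused.
Route from W: left 4 to R, up 1 to M, right 3 to P, up 1 to K, left 3 to H — 12 moves in all.
Check: order respected (R at step 4, P at step 8); 12 moves as required.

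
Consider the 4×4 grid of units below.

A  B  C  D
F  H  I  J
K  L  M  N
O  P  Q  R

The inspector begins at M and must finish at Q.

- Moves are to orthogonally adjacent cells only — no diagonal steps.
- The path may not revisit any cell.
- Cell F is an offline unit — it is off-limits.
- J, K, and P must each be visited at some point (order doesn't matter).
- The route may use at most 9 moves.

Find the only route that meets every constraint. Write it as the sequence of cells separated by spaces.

Any route must reach J, K, and P and still end at Q within 9 moves, so the order of the required stops is forced.
Route from M: right 1 to N, up 1 to J, left 2 to H, down 1 to L, left 1 to K, down 1 to O, right 2 to Q — 9 moves in all.
Check: all required cells visited; 9 ≤ 9 moves.

M N J I H L K O P Q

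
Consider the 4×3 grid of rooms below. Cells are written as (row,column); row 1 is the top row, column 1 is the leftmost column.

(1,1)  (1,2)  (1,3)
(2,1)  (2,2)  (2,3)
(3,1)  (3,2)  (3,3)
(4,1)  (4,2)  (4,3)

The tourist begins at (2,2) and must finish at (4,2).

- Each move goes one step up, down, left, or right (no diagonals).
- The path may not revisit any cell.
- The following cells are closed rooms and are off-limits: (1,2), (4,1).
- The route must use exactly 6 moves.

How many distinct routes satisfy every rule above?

Need simple routes of exactly 6 moves from (2,2) to (4,2) (Manhattan distance 2, so 2 moves are spent on a detour and 2 undoing it).
Enumerating: (2,2) (2,1) (3,1) (3,2) (3,3) (4,3) (4,2).
That gives 1 route.

1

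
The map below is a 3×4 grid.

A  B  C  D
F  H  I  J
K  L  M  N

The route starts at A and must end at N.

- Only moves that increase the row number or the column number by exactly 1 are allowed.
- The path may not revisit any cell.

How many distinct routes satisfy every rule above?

10

A right/down-only route from A to N makes exactly 2 down-moves and 3 right-moves in some order.
With no other constraints that would be C(5,2) = 10 routes.
That gives 10 routes.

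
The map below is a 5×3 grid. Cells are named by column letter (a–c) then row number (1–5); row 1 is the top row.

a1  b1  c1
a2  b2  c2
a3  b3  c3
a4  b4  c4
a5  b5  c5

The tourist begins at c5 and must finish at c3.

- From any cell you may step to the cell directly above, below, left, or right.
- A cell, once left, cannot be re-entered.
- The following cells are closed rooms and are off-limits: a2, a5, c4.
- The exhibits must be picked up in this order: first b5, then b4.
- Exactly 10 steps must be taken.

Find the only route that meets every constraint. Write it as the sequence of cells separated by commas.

c5, b5, b4, a4, a3, b3, b2, b1, c1, c2, c3

The waypoints must appear in the order b5, b4, with no cell reused.
Route from c5: left 1 to b5, up 1 to b4, left 1 to a4, up 1 to a3, right 1 to b3, up 2 to b1, right 1 to c1, down 2 to c3 — 10 moves in all.
Check: order respected (b5 at step 1, b4 at step 2); 10 moves as required.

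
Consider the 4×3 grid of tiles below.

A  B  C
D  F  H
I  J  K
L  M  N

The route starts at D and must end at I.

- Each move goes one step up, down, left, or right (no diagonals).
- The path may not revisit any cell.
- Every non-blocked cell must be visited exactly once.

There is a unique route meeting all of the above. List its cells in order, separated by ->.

D -> A -> B -> C -> H -> F -> J -> K -> N -> M -> L -> I

Need to visit all 12 open cells exactly once, starting at D and ending at I.
Route from D: up to A, 2× right (reaching C), down to H, left to F, down to J, right to K, down to N, 2× left (reaching L), up to I — 11 moves in all.
Check: all 12 open cells covered.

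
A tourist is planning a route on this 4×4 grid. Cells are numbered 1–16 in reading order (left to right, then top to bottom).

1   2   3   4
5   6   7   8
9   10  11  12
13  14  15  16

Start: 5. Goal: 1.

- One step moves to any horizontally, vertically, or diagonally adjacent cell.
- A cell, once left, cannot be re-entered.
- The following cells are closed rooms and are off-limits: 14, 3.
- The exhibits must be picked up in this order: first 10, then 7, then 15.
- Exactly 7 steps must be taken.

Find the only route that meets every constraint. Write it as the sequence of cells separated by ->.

5 -> 10 -> 7 -> 12 -> 15 -> 11 -> 6 -> 1

The waypoints must appear in the order 10, 7, 15, with no cell reused.
Route from 5: down-right 1 to 10, up-right 1 to 7, down-right 1 to 12, down-left 1 to 15, up 1 to 11, up-left 2 to 1 — 7 moves in all.
Check: order respected (10 at step 1, 7 at step 2, 15 at step 4); 7 moves as required.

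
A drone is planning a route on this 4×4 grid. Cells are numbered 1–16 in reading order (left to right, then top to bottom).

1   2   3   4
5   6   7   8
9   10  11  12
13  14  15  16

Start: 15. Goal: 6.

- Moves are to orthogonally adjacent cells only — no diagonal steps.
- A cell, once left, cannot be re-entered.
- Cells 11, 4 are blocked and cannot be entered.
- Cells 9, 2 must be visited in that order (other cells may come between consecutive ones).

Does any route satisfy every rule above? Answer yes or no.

One route that works: 15 → 14 → 10 → 9 → 5 → 1 → 2 → 6.

yes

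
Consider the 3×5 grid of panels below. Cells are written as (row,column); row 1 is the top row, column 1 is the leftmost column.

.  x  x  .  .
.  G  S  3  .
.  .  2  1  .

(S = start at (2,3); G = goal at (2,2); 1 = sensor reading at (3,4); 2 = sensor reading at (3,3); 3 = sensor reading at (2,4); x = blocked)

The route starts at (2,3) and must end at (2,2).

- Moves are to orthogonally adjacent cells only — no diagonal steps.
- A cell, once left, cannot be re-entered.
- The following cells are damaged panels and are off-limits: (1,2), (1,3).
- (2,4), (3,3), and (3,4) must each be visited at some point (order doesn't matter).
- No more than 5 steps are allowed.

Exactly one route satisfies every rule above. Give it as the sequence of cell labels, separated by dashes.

The 5-move cap with required stops at (2,4), (3,3), (3,4) leaves no slack for detours.
Route from (2,3): right to (2,4), down to (3,4), 2× left (reaching (3,2)), up to (2,2) — 5 moves in all.
Check: all required cells visited; 5 ≤ 5 moves.

(2,3) - (2,4) - (3,4) - (3,3) - (3,2) - (2,2)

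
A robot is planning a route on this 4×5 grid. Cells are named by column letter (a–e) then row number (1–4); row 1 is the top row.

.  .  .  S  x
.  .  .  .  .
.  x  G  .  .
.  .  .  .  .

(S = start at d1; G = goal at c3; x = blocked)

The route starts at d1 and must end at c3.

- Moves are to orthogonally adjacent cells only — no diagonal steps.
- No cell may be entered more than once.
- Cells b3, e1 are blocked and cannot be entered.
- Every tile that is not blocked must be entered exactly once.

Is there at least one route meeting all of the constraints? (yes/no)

One route that works: d1 → c1 → c2 → b2 → b1 → a1 → a2 → a3 → a4 → b4 → c4 → d4 → e4 → e3 → e2 → d2 → d3 → c3.

yes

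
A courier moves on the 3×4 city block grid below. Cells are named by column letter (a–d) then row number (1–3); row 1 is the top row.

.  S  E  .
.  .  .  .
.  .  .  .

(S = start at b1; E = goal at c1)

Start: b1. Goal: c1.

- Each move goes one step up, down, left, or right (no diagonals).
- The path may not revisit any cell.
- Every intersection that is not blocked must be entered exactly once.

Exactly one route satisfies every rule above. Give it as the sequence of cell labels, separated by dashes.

b1 - a1 - a2 - a3 - b3 - b2 - c2 - c3 - d3 - d2 - d1 - c1

Need to visit all 12 open cells exactly once, starting at b1 and ending at c1.
Cell d1 has only two open neighbours (d2 and c1), so the path must pass straight through it: one of those is the cell it's entered from and the other is where it exits.
Route from b1: left to a1, 2× down (reaching a3), right to b3, up to b2, right to c2, down to c3, right to d3, 2× up (reaching d1), left to c1 — 11 moves in all.
Check: all 12 open cells covered.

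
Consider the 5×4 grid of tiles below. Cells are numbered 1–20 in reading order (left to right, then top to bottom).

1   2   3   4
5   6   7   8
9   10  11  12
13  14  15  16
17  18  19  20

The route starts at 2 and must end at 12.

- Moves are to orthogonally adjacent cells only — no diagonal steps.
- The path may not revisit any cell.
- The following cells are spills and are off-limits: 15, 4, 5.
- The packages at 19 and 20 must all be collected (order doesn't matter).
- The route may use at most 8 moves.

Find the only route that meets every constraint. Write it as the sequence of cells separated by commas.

The 8-move cap with required stops at 19, 20 leaves no slack for detours.
Route from 2: 4× down (reaching 18), 2× right (reaching 20), 2× up (reaching 12) — 8 moves in all.
Check: all required cells visited; 8 ≤ 8 moves.

2, 6, 10, 14, 18, 19, 20, 16, 12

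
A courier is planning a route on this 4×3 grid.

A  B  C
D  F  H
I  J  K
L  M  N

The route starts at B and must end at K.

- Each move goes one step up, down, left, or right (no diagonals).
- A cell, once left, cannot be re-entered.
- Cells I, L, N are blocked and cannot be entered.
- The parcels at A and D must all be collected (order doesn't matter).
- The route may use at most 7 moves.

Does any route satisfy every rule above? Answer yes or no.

yes

One route that works: B → A → D → F → J → K.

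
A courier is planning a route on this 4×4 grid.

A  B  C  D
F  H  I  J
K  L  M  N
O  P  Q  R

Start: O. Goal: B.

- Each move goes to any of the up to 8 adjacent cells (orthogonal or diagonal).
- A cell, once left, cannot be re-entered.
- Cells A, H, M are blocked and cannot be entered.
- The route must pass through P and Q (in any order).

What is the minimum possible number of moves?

Any route passes through P and Q in some order between O and B. Summing Chebyshev distances along each leg and taking the cheapest ordering (O → P → Q → B) gives a lower bound of 1 + 1 + 3 = 5 moves.
A route of 5 moves achieves this: O → P → Q → L → F → B.
Since 5 matches the lower bound, it is optimal.

5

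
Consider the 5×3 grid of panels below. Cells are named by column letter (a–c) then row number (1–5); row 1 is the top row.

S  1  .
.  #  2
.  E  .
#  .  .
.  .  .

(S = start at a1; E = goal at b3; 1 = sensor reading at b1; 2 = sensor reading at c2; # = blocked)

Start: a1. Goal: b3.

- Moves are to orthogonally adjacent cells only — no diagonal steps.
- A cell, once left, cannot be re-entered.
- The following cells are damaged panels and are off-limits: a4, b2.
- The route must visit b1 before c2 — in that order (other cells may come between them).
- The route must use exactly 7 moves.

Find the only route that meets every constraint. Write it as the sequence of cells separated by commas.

a1, b1, c1, c2, c3, c4, b4, b3

The waypoints must appear in the order b1, c2, with no cell reused.
Route from a1: 2× right (reaching c1), 3× down (reaching c4), left to b4, up to b3 — 7 moves in all.
Check: order respected (1 at step 1, 2 at step 3); 7 moves as required.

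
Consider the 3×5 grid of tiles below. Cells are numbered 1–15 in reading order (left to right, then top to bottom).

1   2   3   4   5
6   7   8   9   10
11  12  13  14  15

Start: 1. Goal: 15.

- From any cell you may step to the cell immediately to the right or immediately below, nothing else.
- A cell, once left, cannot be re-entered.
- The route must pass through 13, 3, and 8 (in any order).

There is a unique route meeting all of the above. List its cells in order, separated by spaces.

1 2 3 8 13 14 15

Moves only go right or down, so the column and row indices never decrease.
Route from 1: 2× right (reaching 3), 2× down (reaching 13), 2× right (reaching 15) — 6 moves in all.
Check: all required cells visited.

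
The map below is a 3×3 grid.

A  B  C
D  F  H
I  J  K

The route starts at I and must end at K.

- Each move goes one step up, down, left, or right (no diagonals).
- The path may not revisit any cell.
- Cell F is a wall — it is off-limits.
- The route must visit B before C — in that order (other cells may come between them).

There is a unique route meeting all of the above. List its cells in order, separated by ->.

The waypoints must appear in the order B, C, with no cell reused.
Route from I: 2× up (reaching A), 2× right (reaching C), 2× down (reaching K) — 6 moves in all.
Check: order respected (B at step 3, C at step 4).

I -> D -> A -> B -> C -> H -> K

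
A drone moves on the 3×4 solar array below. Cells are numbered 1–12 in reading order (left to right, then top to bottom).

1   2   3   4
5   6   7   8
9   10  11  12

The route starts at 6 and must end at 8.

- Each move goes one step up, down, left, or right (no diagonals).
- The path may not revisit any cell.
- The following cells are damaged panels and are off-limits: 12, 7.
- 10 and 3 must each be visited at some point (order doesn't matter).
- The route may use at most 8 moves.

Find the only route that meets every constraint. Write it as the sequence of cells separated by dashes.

6 - 10 - 9 - 5 - 1 - 2 - 3 - 4 - 8

The 8-move cap with required stops at 10, 3 leaves no slack for detours.
Route from 6: down to 10, left to 9, 2× up (reaching 1), 3× right (reaching 4), down to 8 — 8 moves in all.
Check: all required cells visited; 8 ≤ 8 moves.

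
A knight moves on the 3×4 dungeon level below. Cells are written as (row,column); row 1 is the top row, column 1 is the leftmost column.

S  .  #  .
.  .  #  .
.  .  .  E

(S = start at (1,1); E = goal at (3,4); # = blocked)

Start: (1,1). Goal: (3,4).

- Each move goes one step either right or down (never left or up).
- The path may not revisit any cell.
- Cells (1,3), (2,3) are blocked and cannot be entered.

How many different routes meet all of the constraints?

A right/down-only route from (1,1) to (3,4) makes exactly 2 down-moves and 3 right-moves in some order.
With no other constraints that would be C(5,2) = 10 routes.
Subtract routes through each blocked cell (inclusion–exclusion for overlaps): − through (1,3): 3 − through (2,3): 6 + through (1,3)&(2,3): 2 → 3.
That gives 3 routes.

3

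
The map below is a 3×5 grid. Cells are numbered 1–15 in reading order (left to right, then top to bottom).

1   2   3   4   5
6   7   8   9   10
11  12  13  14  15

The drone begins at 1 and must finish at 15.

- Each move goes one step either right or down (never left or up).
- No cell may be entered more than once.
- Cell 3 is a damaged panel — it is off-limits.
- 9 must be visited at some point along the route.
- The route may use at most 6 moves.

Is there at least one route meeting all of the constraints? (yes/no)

One route that works: 1 → 6 → 7 → 8 → 9 → 14 → 15.

yes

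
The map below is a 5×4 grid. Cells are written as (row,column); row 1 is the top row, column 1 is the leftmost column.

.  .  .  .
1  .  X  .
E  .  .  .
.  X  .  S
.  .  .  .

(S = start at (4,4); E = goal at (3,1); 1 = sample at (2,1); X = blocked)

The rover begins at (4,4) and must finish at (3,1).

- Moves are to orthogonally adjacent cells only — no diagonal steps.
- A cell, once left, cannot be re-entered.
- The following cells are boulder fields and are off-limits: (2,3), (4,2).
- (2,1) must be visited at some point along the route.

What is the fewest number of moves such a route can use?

6

Any route passes through (2,1) somewhere between (4,4) and (3,1). Summing Manhattan distances along the two legs ((4,4) → (2,1) → (3,1)) gives a lower bound of 5 + 1 = 6 moves.
A route of 6 moves achieves this: (4,4) → (3,4) → (3,3) → (3,2) → (2,2) → (2,1) → (3,1).
Since 6 matches the lower bound, it is optimal.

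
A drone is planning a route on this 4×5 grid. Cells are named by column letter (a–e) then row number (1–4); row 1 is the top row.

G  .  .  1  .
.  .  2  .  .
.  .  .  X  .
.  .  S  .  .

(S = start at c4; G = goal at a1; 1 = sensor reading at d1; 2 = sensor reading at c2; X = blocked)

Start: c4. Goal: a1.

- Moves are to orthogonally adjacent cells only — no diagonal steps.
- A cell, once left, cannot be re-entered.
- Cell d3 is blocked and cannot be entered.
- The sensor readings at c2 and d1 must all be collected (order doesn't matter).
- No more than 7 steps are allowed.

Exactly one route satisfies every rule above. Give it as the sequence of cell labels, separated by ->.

c4 -> c3 -> c2 -> d2 -> d1 -> c1 -> b1 -> a1

Any route must reach c2 and d1 and still end at a1 within 7 moves, so the order of the required stops is forced.
Route from c4: up 2 to c2, right 1 to d2, up 1 to d1, left 3 to a1 — 7 moves in all.
Check: all required cells visited; 7 ≤ 7 moves.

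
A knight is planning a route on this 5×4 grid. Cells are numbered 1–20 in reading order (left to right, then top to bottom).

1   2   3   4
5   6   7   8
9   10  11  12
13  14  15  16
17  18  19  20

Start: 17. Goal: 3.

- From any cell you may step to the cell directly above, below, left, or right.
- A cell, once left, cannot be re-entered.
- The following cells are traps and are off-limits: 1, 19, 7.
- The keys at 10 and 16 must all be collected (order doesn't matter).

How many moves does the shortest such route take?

Any route passes through 10 and 16 in some order between 17 and 3. Summing Manhattan distances along each leg and taking the cheapest ordering (17 → 10 → 16 → 3) gives a lower bound of 3 + 3 + 4 = 10 moves.
A route of 10 moves achieves this: 17 → 13 → 9 → 10 → 14 → 15 → 16 → 12 → 8 → 4 → 3.
Since 10 matches the lower bound, it is optimal.

10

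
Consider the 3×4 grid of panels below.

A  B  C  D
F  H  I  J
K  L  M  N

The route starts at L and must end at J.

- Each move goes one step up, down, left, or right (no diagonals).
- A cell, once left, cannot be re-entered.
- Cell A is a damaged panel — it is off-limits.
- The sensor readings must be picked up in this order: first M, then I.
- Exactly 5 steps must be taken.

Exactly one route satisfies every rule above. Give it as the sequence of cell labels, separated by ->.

L -> M -> I -> C -> D -> J

The waypoints must appear in the order M, I, with no cell reused.
Route from L: right to M, 2× up (reaching C), right to D, down to J — 5 moves in all.
Check: order respected (M at step 1, I at step 2); 5 moves as required.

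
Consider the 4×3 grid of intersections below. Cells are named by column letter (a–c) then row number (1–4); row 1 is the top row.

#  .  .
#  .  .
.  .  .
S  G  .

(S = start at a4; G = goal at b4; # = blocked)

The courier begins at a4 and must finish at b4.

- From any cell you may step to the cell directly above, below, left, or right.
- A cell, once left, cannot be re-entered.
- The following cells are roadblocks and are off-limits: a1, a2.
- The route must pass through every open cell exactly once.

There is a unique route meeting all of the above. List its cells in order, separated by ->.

Need to visit all 10 open cells exactly once, starting at a4 and ending at b4.
Cell c4 has only two open neighbours (c3 and b4), so the path must pass straight through it: one of those is the cell it's entered from and the other is where it exits.
Route from a4: up 1 to a3, right 1 to b3, up 2 to b1, right 1 to c1, down 3 to c4, left 1 to b4 — 9 moves in all.
Check: all 10 open cells covered.

a4 -> a3 -> b3 -> b2 -> b1 -> c1 -> c2 -> c3 -> c4 -> b4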